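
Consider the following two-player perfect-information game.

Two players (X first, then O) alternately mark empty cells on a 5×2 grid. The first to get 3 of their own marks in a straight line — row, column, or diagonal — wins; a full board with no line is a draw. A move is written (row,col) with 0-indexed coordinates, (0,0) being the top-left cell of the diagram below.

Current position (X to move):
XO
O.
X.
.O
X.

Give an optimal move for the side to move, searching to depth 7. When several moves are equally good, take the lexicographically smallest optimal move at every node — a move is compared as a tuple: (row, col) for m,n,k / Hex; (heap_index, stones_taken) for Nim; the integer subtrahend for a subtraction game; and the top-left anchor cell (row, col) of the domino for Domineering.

[XO/O./X./.O/X.] X move#1: (1,1):+0/XO/OX/X./.O/X., (2,1):+0/XO/O./XX/.O/X., (3,0):+1/XO/O./X./XO/X.*, (4,1):+0/XO/O./X./.O/XX
[XO/O./X./XO/X.] end (terminal -1, O#2); searched XO/O./X./.O/X. to 7

X's best at [XO/O./X./.O/X.]: (3,0)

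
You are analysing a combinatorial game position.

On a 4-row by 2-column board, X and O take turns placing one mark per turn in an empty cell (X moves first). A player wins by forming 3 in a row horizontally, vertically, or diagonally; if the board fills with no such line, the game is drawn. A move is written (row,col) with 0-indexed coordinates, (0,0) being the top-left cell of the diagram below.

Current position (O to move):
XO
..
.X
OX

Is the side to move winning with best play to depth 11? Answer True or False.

[XO/../.X/OX] O move#1: (1,0):-1/XO/O./.X/OX, (1,1):+0/XO/.O/.X/OX*, (2,0):-1/XO/../OX/OX
[XO/.O/.X/OX] X move#2: (1,0):+0/XO/XO/.X/OX*, (2,0):+0/XO/.O/XX/OX
[XO/XO/.X/OX] O move#3: (2,0):+0/XO/XO/OX/OX*
[XO/XO/OX/OX] end (terminal +0, X#4); searched XO/../.X/OX to 11

O winning at [XO/../.X/OX]: False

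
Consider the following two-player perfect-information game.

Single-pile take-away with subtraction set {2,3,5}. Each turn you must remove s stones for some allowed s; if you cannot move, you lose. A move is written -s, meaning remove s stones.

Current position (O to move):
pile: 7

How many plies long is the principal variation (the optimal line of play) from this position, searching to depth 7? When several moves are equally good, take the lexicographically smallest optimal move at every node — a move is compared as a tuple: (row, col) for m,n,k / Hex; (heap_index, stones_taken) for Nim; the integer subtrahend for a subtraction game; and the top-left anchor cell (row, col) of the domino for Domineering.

ply 1, O at 7 | -2=-1→5*; -3=-1→4; -5=-1→2
ply 2, X at 5 | -2=-1→3; -3=-1→2; -5=+1→0*
ply 3: 0 is terminal -1 (O); from 7 depth 7

PV length from [7]: 2 plies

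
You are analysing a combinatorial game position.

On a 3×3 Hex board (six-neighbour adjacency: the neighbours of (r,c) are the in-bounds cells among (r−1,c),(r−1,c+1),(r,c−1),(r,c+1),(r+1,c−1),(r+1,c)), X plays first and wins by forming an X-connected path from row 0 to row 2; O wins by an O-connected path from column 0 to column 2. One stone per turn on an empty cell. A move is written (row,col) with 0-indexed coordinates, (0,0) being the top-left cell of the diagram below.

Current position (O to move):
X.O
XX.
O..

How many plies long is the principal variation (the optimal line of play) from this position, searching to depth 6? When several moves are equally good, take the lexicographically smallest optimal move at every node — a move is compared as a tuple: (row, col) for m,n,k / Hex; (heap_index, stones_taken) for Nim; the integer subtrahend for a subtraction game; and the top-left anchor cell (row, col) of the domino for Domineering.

PV length from [X.O/XX./O..]: 3 plies

ply 1, O at X.O/XX./O.. | (0,1)=-1→XOO/XX./O..; (1,2)=-1→X.O/XXO/O..; (2,1)=+1→X.O/XX./OO.*; (2,2)=-1→X.O/XX./O.O
ply 2, X at X.O/XX./OO. | (0,1)=-1→XXO/XX./OO.*; (1,2)=-1→X.O/XXX/OO.; (2,2)=-1→X.O/XX./OOX
ply 3, O at XXO/XX./OO. | (1,2)=+1→XXO/XXO/OO.*; (2,2)=+1→XXO/XX./OOO
ply 4: XXO/XXO/OO. is terminal -1 (X); from X.O/XX./O.. depth 6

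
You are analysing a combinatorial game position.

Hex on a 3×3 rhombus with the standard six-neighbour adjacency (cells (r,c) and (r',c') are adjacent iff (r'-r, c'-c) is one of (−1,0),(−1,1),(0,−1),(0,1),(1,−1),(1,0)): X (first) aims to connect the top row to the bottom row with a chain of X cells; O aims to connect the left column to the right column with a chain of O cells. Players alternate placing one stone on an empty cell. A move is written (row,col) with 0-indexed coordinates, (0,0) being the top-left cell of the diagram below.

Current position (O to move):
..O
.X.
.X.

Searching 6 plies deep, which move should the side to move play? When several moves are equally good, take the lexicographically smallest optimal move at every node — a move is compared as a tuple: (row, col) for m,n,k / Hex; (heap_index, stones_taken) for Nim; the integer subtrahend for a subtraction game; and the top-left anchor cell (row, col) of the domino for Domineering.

p1 O@[..O/.X./.X.]: (0,0)[O.O/.X./.X.]-1 (0,1)[.OO/.X./.X.]+1* (1,0)[..O/OX./.X.]-1 (1,2)[..O/.XO/.X.]-1 (2,0)[..O/.X./OX.]-1 (2,2)[..O/.X./.XO]-1
p2 X@[.OO/.X./.X.]: (0,0)[XOO/.X./.X.]-1* (1,0)[.OO/XX./.X.]-1 (1,2)[.OO/.XX/.X.]-1 (2,0)[.OO/.X./XX.]-1 (2,2)[.OO/.X./.XX]-1
p3 O@[XOO/.X./.X.]: (1,0)[XOO/OX./.X.]+1* (1,2)[XOO/.XO/.X.]-1 (2,0)[XOO/.X./OX.]-1 (2,2)[XOO/.X./.XO]-1
p4 X@[XOO/OX./.X.] terminal -1; root [..O/.X./.X.] d6

O's best at [..O/.X./.X.]: (0,1)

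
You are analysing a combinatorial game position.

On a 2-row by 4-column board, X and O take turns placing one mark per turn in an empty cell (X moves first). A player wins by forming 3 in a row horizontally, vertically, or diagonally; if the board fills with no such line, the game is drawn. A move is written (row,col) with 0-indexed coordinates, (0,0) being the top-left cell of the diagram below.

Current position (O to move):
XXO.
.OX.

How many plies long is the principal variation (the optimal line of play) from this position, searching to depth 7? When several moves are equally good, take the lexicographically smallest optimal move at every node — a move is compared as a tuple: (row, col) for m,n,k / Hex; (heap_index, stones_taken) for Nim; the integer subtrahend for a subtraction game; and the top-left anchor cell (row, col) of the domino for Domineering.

PV length from [XXO./.OX.]: 3 plies

p1 O@[XXO./.OX.]: (0,3)[XXOO/.OX.]+0* (1,0)[XXO./OOX.]+0 (1,3)[XXO./.OXO]+0
p2 X@[XXOO/.OX.]: (1,0)[XXOO/XOX.]+0* (1,3)[XXOO/.OXX]+0
p3 O@[XXOO/XOX.]: (1,3)[XXOO/XOXO]+0*
p4 X@[XXOO/XOXO] terminal +0; root [XXO./.OX.] d7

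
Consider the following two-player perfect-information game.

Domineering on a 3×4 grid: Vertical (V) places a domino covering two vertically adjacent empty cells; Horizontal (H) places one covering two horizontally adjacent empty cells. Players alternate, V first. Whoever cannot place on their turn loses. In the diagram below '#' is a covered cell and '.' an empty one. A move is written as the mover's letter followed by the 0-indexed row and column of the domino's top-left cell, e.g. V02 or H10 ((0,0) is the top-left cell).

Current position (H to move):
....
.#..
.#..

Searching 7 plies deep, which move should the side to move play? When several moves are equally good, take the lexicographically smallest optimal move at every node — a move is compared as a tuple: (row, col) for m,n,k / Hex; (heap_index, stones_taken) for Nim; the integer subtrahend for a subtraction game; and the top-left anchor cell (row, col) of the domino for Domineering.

H's best at [..../.#../.#..]: H12

[..../.#../.#..] H move#1: H00:-1/##../.#../.#.., H01:-1/.##./.#../.#.., H02:-1/..##/.#../.#.., H12:+1/..../.###/.#..*, H22:-1/..../.#../.###
[..../.###/.#..] V move#2: V00:-1/#.../####/.#..*, V10:-1/..../####/##..
[#.../####/.#..] H move#3: H01:+1/###./####/.#..*, H02:+1/#.##/####/.#.., H22:+1/#.../####/.###
[###./####/.#..] end (terminal -1, V#4); searched ..../.#../.#.. to 7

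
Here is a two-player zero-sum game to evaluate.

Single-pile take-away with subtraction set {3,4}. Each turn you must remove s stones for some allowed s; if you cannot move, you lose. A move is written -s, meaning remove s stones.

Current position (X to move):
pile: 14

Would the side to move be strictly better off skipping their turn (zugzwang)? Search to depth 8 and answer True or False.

[14] X move#1: -3:-1/11*, -4:-1/10
[11] O move#2: -3:+1/8*, -4:+1/7
[8] X move#3: -3:-1/5*, -4:-1/4
[5] O move#4: -3:+1/2*, -4:+1/1
[2] end (terminal -1, X#5); searched 14 to 8
pass branch (O moves first from the same position):
  | [14] O move#1: -3:-1/11*, -4:-1/10
  | [11] X move#2: -3:+1/8*, -4:+1/7
  | [8] O move#3: -3:-1/5*, -4:-1/4
  | [5] X move#4: -3:+1/2*, -4:+1/1
  | [2] end (terminal -1, O#5); searched 14 to 8
X moving scores -1; X passing scores +1

zugzwang(14, X) = True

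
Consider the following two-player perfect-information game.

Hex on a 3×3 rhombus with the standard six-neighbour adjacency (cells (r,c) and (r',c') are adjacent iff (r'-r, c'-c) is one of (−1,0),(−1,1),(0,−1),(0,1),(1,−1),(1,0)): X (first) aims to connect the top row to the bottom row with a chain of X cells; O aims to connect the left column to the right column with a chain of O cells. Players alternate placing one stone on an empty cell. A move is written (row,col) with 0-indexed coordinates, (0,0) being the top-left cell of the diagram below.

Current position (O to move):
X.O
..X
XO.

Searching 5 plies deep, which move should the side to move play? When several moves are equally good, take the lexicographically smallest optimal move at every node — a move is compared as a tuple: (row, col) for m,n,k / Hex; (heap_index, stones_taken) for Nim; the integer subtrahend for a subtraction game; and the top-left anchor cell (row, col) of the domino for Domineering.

O's best at [X.O/..X/XO.]: (1,0)

ply 1, O at X.O/..X/XO. | (0,1)=-1→XOO/..X/XO.; (1,0)=+1→X.O/O.X/XO.*; (1,1)=-1→X.O/.OX/XO.; (2,2)=-1→X.O/..X/XOO
ply 2, X at X.O/O.X/XO. | (0,1)=-1→XXO/O.X/XO.*; (1,1)=-1→X.O/OXX/XO.; (2,2)=-1→X.O/O.X/XOX
ply 3, O at XXO/O.X/XO. | (1,1)=+1→XXO/OOX/XO.*; (2,2)=-1→XXO/O.X/XOO
ply 4: XXO/OOX/XO. is terminal -1 (X); from X.O/..X/XO. depth 5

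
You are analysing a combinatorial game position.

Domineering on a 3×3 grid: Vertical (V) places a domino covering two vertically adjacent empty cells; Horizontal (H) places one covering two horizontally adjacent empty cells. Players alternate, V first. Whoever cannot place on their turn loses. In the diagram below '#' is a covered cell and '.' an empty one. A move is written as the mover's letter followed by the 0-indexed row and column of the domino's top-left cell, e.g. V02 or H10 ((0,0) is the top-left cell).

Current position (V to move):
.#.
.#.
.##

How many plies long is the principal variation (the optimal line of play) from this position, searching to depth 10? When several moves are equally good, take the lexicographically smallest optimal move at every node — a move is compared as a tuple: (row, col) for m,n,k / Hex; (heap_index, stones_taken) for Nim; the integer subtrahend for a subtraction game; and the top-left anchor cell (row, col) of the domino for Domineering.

PV length from [.#./.#./.##]: 1 ply

p1 V@[.#./.#./.##]: V00[##./##./.##]+1* V02[.##/.##/.##]+1 V10[.#./##./###]+1
p2 H@[##./##./.##] terminal -1; root [.#./.#./.##] d10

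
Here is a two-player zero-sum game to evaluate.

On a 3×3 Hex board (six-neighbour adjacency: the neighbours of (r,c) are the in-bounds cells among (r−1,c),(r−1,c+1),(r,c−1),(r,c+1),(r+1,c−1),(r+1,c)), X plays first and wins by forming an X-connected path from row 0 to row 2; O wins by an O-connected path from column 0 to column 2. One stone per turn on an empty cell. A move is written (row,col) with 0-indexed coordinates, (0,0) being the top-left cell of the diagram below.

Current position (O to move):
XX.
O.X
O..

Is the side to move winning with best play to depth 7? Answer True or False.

O winning at [XX./O.X/O..]: False

[XX./O.X/O..] O move#1: (0,2):-1/XXO/O.X/O..*, (1,1):-1/XX./OOX/O.., (2,1):-1/XX./O.X/OO., (2,2):-1/XX./O.X/O.O
[XXO/O.X/O..] X move#2: (1,1):+1/XXO/OXX/O..*, (2,1):-1/XXO/O.X/OX., (2,2):-1/XXO/O.X/O.X
[XXO/OXX/O..] O move#3: (2,1):-1/XXO/OXX/OO.*, (2,2):-1/XXO/OXX/O.O
[XXO/OXX/OO.] X move#4: (2,2):+1/XXO/OXX/OOX*
[XXO/OXX/OOX] end (terminal -1, O#5); searched XX./O.X/O.. to 7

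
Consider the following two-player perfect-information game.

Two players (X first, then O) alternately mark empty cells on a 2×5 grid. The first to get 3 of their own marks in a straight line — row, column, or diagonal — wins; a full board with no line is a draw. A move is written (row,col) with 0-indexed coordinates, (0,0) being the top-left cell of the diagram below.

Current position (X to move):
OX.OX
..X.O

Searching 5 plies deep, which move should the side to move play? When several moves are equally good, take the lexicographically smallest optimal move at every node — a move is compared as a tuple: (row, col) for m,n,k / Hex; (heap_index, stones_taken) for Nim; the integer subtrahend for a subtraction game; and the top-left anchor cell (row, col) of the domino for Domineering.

X's best at [OX.OX/..X.O]: (1,1)

ply 1, X at OX.OX/..X.O | (0,2)=+0→OXXOX/..X.O; (1,0)=+0→OX.OX/X.X.O; (1,1)=+1→OX.OX/.XX.O*; (1,3)=+0→OX.OX/..XXO
ply 2, O at OX.OX/.XX.O | (0,2)=-1→OXOOX/.XX.O*; (1,0)=-1→OX.OX/OXX.O; (1,3)=-1→OX.OX/.XXOO
ply 3, X at OXOOX/.XX.O | (1,0)=+1→OXOOX/XXX.O*; (1,3)=+1→OXOOX/.XXXO
ply 4: OXOOX/XXX.O is terminal -1 (O); from OX.OX/..X.O depth 5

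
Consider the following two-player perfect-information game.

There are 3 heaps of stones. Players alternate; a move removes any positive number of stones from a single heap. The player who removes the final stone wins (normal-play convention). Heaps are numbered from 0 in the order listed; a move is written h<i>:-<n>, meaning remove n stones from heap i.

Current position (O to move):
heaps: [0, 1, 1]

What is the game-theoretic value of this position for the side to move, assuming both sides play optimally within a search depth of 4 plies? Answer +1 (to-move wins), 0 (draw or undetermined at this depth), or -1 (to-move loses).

ply 1, O at (0,1,1) | h1:-1=-1→(0,0,1)*; h2:-1=-1→(0,1,0)
ply 2, X at (0,0,1) | h2:-1=+1→(0,0,0)*
ply 3: (0,0,0) is terminal -1 (O); from (0,1,1) depth 4

value((0,1,1), O) = -1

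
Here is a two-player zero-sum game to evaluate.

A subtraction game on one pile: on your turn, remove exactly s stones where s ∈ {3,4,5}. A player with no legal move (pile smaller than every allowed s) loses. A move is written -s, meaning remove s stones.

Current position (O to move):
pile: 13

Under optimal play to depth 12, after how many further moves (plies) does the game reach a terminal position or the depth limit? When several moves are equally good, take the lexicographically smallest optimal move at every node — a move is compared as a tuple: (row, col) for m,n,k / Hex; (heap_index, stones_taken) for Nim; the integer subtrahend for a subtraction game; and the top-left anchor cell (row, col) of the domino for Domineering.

[13] O move#1: -3:+1/10*, -4:+1/9, -5:+1/8
[10] X move#2: -3:-1/7*, -4:-1/6, -5:-1/5
[7] O move#3: -3:-1/4, -4:-1/3, -5:+1/2*
[2] end (terminal -1, X#4); searched 13 to 12

PV length from [13]: 3 plies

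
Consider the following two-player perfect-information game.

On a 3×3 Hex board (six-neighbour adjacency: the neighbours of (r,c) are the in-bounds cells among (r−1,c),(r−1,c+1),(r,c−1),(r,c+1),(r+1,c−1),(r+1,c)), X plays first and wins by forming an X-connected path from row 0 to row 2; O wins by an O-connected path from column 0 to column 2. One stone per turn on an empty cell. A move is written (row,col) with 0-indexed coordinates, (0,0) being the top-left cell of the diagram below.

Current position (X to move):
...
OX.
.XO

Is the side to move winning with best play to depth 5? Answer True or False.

ply 1, X at .../OX./.XO | (0,0)=+1→X../OX./.XO*; (0,1)=+1→.X./OX./.XO; (0,2)=+1→..X/OX./.XO; (1,2)=+1→.../OXX/.XO; (2,0)=+1→.../OX./XXO
ply 2, O at X../OX./.XO | (0,1)=-1→XO./OX./.XO*; (0,2)=-1→X.O/OX./.XO; (1,2)=-1→X../OXO/.XO; (2,0)=-1→X../OX./OXO
ply 3, X at XO./OX./.XO | (0,2)=+1→XOX/OX./.XO*; (1,2)=-1→XO./OXX/.XO; (2,0)=-1→XO./OX./XXO
ply 4: XOX/OX./.XO is terminal -1 (O); from .../OX./.XO depth 5

X winning at [.../OX./.XO]: True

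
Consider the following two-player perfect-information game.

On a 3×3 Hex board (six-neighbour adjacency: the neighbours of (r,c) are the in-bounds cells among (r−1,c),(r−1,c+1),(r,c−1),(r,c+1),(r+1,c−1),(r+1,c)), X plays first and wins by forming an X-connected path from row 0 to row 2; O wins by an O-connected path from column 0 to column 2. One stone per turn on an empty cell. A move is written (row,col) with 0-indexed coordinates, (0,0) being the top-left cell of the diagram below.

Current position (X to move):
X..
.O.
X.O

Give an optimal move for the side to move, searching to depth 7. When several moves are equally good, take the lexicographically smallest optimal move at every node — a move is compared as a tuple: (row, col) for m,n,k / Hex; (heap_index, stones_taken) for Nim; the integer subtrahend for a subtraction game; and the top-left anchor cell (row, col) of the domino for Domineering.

ply 1, X at X../.O./X.O | (0,1)=-1→XX./.O./X.O; (0,2)=-1→X.X/.O./X.O; (1,0)=+1→X../XO./X.O*; (1,2)=-1→X../.OX/X.O; (2,1)=-1→X../.O./XXO
ply 2: X../XO./X.O is terminal -1 (O); from X../.O./X.O depth 7

X's best at [X../.O./X.O]: (1,0)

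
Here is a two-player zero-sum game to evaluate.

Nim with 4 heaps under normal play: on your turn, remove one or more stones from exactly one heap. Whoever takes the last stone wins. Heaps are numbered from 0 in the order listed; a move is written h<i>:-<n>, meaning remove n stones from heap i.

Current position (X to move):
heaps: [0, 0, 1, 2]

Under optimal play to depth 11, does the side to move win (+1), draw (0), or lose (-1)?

value((0,0,1,2), X) = +1

[(0,0,1,2)] X move#1: h2:-1:-1/(0,0,0,2), h3:-1:+1/(0,0,1,1)*, h3:-2:-1/(0,0,1,0)
[(0,0,1,1)] O move#2: h2:-1:-1/(0,0,0,1)*, h3:-1:-1/(0,0,1,0)
[(0,0,0,1)] X move#3: h3:-1:+1/(0,0,0,0)*
[(0,0,0,0)] end (terminal -1, O#4); searched (0,0,1,2) to 11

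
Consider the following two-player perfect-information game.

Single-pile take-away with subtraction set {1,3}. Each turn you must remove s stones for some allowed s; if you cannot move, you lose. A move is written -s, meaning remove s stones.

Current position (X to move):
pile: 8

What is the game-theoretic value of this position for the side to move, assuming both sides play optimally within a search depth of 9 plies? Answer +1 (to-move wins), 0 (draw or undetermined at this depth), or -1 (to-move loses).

p1 X@[8]: -1[7]-1* -3[5]-1
p2 O@[7]: -1[6]+1* -3[4]+1
p3 X@[6]: -1[5]-1* -3[3]-1
p4 O@[5]: -1[4]+1* -3[2]+1
p5 X@[4]: -1[3]-1* -3[1]-1
p6 O@[3]: -1[2]+1* -3[0]+1
p7 X@[2]: -1[1]-1*
p8 O@[1]: -1[0]+1*
p9 X@[0] terminal -1; root [8] d9

value(8, X) = -1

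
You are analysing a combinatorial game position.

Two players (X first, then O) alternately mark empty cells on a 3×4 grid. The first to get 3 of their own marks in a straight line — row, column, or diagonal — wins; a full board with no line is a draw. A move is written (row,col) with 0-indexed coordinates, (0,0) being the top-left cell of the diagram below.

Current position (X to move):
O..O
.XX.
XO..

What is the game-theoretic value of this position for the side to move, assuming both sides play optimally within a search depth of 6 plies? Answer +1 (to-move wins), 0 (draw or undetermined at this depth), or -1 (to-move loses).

value(O..O/.XX./XO.., X) = +1

p1 X@[O..O/.XX./XO..]: (0,1)[OX.O/.XX./XO..]+1* (0,2)[O.XO/.XX./XO..]+1 (1,0)[O..O/XXX./XO..]+1 (1,3)[O..O/.XXX/XO..]+1 (2,2)[O..O/.XX./XOX.]+1 (2,3)[O..O/.XX./XO.X]+1
p2 O@[OX.O/.XX./XO..]: (0,2)[OXOO/.XX./XO..]-1* (1,0)[OX.O/OXX./XO..]-1 (1,3)[OX.O/.XXO/XO..]-1 (2,2)[OX.O/.XX./XOO.]-1 (2,3)[OX.O/.XX./XO.O]-1
p3 X@[OXOO/.XX./XO..]: (1,0)[OXOO/XXX./XO..]+1* (1,3)[OXOO/.XXX/XO..]+1 (2,2)[OXOO/.XX./XOX.]+1 (2,3)[OXOO/.XX./XO.X]+1
p4 O@[OXOO/XXX./XO..] terminal -1; root [O..O/.XX./XO..] d6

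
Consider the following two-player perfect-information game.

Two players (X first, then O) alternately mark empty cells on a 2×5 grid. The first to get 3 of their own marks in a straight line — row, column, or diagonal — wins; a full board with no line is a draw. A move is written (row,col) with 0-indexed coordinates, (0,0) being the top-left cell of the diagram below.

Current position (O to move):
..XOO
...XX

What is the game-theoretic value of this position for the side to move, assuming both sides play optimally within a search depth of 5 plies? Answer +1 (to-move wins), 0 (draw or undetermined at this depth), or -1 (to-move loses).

value(..XOO/...XX, O) = 0

[..XOO/...XX] O move#1: (0,0):-1/O.XOO/...XX, (0,1):-1/.OXOO/...XX, (1,0):-1/..XOO/O..XX, (1,1):-1/..XOO/.O.XX, (1,2):+0/..XOO/..OXX*
[..XOO/..OXX] X move#2: (0,0):+0/X.XOO/..OXX*, (0,1):+0/.XXOO/..OXX, (1,0):+0/..XOO/X.OXX, (1,1):+0/..XOO/.XOXX
[X.XOO/..OXX] O move#3: (0,1):+0/XOXOO/..OXX*, (1,0):-1/X.XOO/O.OXX, (1,1):-1/X.XOO/.OOXX
[XOXOO/..OXX] X move#4: (1,0):+0/XOXOO/X.OXX*, (1,1):+0/XOXOO/.XOXX
[XOXOO/X.OXX] O move#5: (1,1):+0/XOXOO/XOOXX*
[XOXOO/XOOXX] end (terminal +0, X#6); searched ..XOO/...XX to 5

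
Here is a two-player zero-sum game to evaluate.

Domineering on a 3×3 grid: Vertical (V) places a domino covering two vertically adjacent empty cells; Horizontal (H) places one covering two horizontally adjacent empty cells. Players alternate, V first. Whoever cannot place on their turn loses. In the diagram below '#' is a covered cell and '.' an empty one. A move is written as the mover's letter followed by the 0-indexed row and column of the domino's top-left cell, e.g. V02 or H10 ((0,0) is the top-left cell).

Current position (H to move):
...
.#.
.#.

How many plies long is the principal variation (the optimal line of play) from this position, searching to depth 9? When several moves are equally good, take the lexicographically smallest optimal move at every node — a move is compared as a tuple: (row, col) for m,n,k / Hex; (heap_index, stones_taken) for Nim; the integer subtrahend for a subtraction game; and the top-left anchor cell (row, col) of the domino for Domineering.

PV length from [.../.#./.#.]: 2 plies

[.../.#./.#.] H move#1: H00:-1/##./.#./.#.*, H01:-1/.##/.#./.#.
[##./.#./.#.] V move#2: V02:+1/###/.##/.#.*, V10:+1/##./##./##., V12:+1/##./.##/.##
[###/.##/.#.] end (terminal -1, H#3); searched .../.#./.#. to 9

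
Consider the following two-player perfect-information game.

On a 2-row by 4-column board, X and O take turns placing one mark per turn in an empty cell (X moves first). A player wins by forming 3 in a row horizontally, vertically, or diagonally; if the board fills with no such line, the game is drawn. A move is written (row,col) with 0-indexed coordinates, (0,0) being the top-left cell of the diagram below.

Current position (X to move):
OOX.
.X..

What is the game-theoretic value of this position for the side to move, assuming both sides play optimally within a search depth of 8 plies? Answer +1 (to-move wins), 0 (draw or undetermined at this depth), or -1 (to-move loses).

p1 X@[OOX./.X..]: (0,3)[OOXX/.X..]+0 (1,0)[OOX./XX..]+0 (1,2)[OOX./.XX.]+1* (1,3)[OOX./.X.X]+0
p2 O@[OOX./.XX.]: (0,3)[OOXO/.XX.]-1* (1,0)[OOX./OXX.]-1 (1,3)[OOX./.XXO]-1
p3 X@[OOXO/.XX.]: (1,0)[OOXO/XXX.]+1* (1,3)[OOXO/.XXX]+1
p4 O@[OOXO/XXX.] terminal -1; root [OOX./.X..] d8

value(OOX./.X.., X) = +1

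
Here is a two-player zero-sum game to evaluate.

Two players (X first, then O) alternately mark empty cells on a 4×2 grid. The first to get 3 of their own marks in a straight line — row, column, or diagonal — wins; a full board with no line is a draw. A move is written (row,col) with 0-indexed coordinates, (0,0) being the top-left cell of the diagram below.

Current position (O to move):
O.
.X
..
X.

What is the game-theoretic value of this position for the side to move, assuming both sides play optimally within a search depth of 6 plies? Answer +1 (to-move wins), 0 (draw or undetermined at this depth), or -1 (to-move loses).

[O./.X/../X.] O move#1: (0,1):+0/OO/.X/../X.*, (1,0):+0/O./OX/../X., (2,0):+0/O./.X/O./X., (2,1):+0/O./.X/.O/X., (3,1):+0/O./.X/../XO
[OO/.X/../X.] X move#2: (1,0):+0/OO/XX/../X.*, (2,0):+0/OO/.X/X./X., (2,1):+0/OO/.X/.X/X., (3,1):+0/OO/.X/../XX
[OO/XX/../X.] O move#3: (2,0):+0/OO/XX/O./X.*, (2,1):-1/OO/XX/.O/X., (3,1):-1/OO/XX/../XO
[OO/XX/O./X.] X move#4: (2,1):+0/OO/XX/OX/X.*, (3,1):+0/OO/XX/O./XX
[OO/XX/OX/X.] O move#5: (3,1):+0/OO/XX/OX/XO*
[OO/XX/OX/XO] end (terminal +0, X#6); searched O./.X/../X. to 6

value(O./.X/../X., O) = 0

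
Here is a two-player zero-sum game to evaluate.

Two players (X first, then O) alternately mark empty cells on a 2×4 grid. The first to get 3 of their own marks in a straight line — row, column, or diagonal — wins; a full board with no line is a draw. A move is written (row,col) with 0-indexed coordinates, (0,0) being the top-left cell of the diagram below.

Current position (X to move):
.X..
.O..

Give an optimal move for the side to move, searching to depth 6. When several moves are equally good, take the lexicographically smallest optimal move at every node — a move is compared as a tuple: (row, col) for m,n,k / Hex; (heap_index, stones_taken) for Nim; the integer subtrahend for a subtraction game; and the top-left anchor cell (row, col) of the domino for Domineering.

X's best at [.X../.O..]: (0,2)

ply 1, X at .X../.O.. | (0,0)=+0→XX../.O..; (0,2)=+1→.XX./.O..*; (0,3)=+0→.X.X/.O..; (1,0)=+0→.X../XO..; (1,2)=+0→.X../.OX.; (1,3)=+0→.X../.O.X
ply 2, O at .XX./.O.. | (0,0)=-1→OXX./.O..*; (0,3)=-1→.XXO/.O..; (1,0)=-1→.XX./OO..; (1,2)=-1→.XX./.OO.; (1,3)=-1→.XX./.O.O
ply 3, X at OXX./.O.. | (0,3)=+1→OXXX/.O..*; (1,0)=+0→OXX./XO..; (1,2)=+0→OXX./.OX.; (1,3)=+0→OXX./.O.X
ply 4: OXXX/.O.. is terminal -1 (O); from .X../.O.. depth 6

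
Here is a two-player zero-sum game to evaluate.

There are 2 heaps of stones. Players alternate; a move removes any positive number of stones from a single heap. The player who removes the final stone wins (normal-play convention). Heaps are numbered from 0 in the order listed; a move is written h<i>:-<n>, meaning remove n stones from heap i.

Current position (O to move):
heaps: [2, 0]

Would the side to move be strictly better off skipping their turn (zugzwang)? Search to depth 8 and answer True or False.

[(2,0)] O move#1: h0:-1:-1/(1,0), h0:-2:+1/(0,0)*
[(0,0)] end (terminal -1, X#2); searched (2,0) to 8
suppose O passes — search the same position with X to move:
pass> [(2,0)] X move#1: h0:-1:-1/(1,0), h0:-2:+1/(0,0)*
pass> [(0,0)] end (terminal -1, O#2); searched (2,0) to 8
for O: play +1, pass -1

zugzwang((2,0), O) = False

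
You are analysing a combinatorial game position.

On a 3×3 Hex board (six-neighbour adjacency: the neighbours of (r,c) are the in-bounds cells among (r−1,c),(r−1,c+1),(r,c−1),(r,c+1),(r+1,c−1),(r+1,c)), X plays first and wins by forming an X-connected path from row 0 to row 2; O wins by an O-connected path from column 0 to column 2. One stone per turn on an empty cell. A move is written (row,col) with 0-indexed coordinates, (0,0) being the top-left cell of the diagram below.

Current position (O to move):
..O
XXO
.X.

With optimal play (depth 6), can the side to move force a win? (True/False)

[..O/XXO/.X.] O move#1: (0,0):-1/O.O/XXO/.X.*, (0,1):-1/.OO/XXO/.X., (2,0):-1/..O/XXO/OX., (2,2):-1/..O/XXO/.XO
[O.O/XXO/.X.] X move#2: (0,1):+1/OXO/XXO/.X.*, (2,0):-1/O.O/XXO/XX., (2,2):-1/O.O/XXO/.XX
[OXO/XXO/.X.] end (terminal -1, O#3); searched ..O/XXO/.X. to 6

O winning at [..O/XXO/.X.]: False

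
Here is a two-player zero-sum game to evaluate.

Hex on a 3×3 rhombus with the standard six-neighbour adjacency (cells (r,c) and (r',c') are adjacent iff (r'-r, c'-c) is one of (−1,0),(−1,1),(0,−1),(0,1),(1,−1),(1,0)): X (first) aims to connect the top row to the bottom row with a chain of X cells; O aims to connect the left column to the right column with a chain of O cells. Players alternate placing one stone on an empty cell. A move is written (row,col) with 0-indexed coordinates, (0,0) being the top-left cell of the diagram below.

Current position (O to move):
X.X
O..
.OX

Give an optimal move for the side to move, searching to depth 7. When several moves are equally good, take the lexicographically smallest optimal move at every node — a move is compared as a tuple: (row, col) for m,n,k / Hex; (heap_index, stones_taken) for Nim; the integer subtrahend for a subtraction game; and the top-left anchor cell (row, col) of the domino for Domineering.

ply 1, O at X.X/O../.OX | (0,1)=-1→XOX/O../.OX; (1,1)=-1→X.X/OO./.OX; (1,2)=+1→X.X/O.O/.OX*; (2,0)=-1→X.X/O../OOX
ply 2, X at X.X/O.O/.OX | (0,1)=-1→XXX/O.O/.OX*; (1,1)=-1→X.X/OXO/.OX; (2,0)=-1→X.X/O.O/XOX
ply 3, O at XXX/O.O/.OX | (1,1)=+1→XXX/OOO/.OX*; (2,0)=+1→XXX/O.O/OOX
ply 4: XXX/OOO/.OX is terminal -1 (X); from X.X/O../.OX depth 7

O's best at [X.X/O../.OX]: (1,2)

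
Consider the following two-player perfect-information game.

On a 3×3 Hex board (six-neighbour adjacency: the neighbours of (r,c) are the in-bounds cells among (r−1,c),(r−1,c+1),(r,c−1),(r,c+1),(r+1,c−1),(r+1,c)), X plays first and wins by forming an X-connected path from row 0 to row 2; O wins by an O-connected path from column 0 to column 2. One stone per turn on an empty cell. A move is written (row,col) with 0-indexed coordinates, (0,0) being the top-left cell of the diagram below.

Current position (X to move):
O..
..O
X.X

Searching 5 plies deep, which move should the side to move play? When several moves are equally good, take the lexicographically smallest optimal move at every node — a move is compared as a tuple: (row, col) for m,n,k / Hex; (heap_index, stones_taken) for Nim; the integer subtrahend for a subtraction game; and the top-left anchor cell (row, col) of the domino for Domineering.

ply 1, X at O../..O/X.X | (0,1)=+1→OX./..O/X.X*; (0,2)=-1→O.X/..O/X.X; (1,0)=-1→O../X.O/X.X; (1,1)=+1→O../.XO/X.X; (2,1)=-1→O../..O/XXX
ply 2, O at OX./..O/X.X | (0,2)=-1→OXO/..O/X.X*; (1,0)=-1→OX./O.O/X.X; (1,1)=-1→OX./.OO/X.X; (2,1)=-1→OX./..O/XOX
ply 3, X at OXO/..O/X.X | (1,0)=+1→OXO/X.O/X.X*; (1,1)=+1→OXO/.XO/X.X; (2,1)=+1→OXO/..O/XXX
ply 4: OXO/X.O/X.X is terminal -1 (O); from O../..O/X.X depth 5

X's best at [O../..O/X.X]: (0,1)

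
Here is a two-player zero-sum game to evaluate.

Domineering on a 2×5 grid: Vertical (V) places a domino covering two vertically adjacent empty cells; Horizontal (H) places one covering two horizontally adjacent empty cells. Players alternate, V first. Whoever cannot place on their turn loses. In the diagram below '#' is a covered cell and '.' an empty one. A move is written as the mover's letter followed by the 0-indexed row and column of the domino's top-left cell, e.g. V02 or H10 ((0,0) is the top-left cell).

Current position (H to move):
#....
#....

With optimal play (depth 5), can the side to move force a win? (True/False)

H winning at [#..../#....]: True

ply 1, H at #..../#.... | H01=-1→###../#....; H02=+1→#.##./#....*; H03=-1→#..##/#....; H11=-1→#..../###..; H12=+1→#..../#.##.; H13=-1→#..../#..##
ply 2, V at #.##./#.... | V01=-1→####./##...*; V04=-1→#.###/#...#
ply 3, H at ####./##... | H12=-1→####./####.; H13=+1→####./##.##*
ply 4: ####./##.## is terminal -1 (V); from #..../#.... depth 5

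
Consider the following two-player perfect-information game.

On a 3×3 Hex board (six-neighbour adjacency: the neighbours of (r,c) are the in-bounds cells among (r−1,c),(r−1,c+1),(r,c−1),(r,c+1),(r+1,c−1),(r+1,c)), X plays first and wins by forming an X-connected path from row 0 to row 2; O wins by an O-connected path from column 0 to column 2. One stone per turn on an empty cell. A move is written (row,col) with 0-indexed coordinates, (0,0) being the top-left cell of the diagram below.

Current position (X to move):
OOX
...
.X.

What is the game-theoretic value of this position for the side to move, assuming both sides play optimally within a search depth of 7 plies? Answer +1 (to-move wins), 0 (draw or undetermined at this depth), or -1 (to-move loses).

value(OOX/.../.X., X) = +1

[OOX/.../.X.] X move#1: (1,0):+1/OOX/X../.X.*, (1,1):+1/OOX/.X./.X., (1,2):+1/OOX/..X/.X., (2,0):+1/OOX/.../XX., (2,2):+1/OOX/.../.XX
[OOX/X../.X.] O move#2: (1,1):-1/OOX/XO./.X.*, (1,2):-1/OOX/X.O/.X., (2,0):-1/OOX/X../OX., (2,2):-1/OOX/X../.XO
[OOX/XO./.X.] X move#3: (1,2):+1/OOX/XOX/.X.*, (2,0):-1/OOX/XO./XX., (2,2):-1/OOX/XO./.XX
[OOX/XOX/.X.] end (terminal -1, O#4); searched OOX/.../.X. to 7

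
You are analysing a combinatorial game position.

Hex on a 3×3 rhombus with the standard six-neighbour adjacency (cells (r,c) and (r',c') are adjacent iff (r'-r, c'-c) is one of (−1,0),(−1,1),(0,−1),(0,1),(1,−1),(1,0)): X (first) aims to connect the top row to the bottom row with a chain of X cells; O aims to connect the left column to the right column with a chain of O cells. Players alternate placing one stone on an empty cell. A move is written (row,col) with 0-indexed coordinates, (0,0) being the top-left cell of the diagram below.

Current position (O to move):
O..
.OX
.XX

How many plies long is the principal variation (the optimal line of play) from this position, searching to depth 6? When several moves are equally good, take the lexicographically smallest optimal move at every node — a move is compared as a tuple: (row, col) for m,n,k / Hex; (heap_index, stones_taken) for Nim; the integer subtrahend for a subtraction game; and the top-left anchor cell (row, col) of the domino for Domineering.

p1 O@[O../.OX/.XX]: (0,1)[OO./.OX/.XX]-1 (0,2)[O.O/.OX/.XX]+1* (1,0)[O../OOX/.XX]-1 (2,0)[O../.OX/OXX]-1
p2 X@[O.O/.OX/.XX]: (0,1)[OXO/.OX/.XX]-1* (1,0)[O.O/XOX/.XX]-1 (2,0)[O.O/.OX/XXX]-1
p3 O@[OXO/.OX/.XX]: (1,0)[OXO/OOX/.XX]+1* (2,0)[OXO/.OX/OXX]+1
p4 X@[OXO/OOX/.XX] terminal -1; root [O../.OX/.XX] d6

PV length from [O../.OX/.XX]: 3 plies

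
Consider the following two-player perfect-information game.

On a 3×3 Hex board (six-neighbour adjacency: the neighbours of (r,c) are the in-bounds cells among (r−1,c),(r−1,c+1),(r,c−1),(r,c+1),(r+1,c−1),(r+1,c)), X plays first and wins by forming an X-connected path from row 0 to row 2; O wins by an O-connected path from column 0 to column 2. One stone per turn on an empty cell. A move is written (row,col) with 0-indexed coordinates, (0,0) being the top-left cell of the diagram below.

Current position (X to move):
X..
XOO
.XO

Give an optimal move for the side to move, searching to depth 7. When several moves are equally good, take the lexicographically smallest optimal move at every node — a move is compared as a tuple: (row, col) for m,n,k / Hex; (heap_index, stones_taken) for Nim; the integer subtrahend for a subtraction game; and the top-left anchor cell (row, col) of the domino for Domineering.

X's best at [X../XOO/.XO]: (2,0)

ply 1, X at X../XOO/.XO | (0,1)=-1→XX./XOO/.XO; (0,2)=-1→X.X/XOO/.XO; (2,0)=+1→X../XOO/XXO*
ply 2: X../XOO/XXO is terminal -1 (O); from X../XOO/.XO depth 7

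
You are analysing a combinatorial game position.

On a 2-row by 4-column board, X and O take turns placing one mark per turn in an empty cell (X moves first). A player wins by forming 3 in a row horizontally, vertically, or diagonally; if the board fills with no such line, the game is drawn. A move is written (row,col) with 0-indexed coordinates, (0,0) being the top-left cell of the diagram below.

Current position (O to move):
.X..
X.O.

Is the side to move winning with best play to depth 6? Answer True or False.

O winning at [.X../X.O.]: False

[.X../X.O.] O move#1: (0,0):+0/OX../X.O.*, (0,2):+0/.XO./X.O., (0,3):+0/.X.O/X.O., (1,1):+0/.X../XOO., (1,3):+0/.X../X.OO
[OX../X.O.] X move#2: (0,2):+0/OXX./X.O.*, (0,3):+0/OX.X/X.O., (1,1):+0/OX../XXO., (1,3):+0/OX../X.OX
[OXX./X.O.] O move#3: (0,3):+0/OXXO/X.O.*, (1,1):-1/OXX./XOO., (1,3):-1/OXX./X.OO
[OXXO/X.O.] X move#4: (1,1):+0/OXXO/XXO.*, (1,3):+0/OXXO/X.OX
[OXXO/XXO.] O move#5: (1,3):+0/OXXO/XXOO*
[OXXO/XXOO] end (terminal +0, X#6); searched .X../X.O. to 6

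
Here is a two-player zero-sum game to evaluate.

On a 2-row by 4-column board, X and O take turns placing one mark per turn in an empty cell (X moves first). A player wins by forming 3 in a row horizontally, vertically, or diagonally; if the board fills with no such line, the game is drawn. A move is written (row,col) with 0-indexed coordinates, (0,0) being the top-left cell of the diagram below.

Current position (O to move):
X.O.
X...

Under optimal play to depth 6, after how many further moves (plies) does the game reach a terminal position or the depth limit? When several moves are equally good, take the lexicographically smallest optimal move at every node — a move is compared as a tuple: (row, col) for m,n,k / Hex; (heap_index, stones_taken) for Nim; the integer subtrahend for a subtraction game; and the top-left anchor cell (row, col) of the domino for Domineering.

PV length from [X.O./X...]: 5 plies

p1 O@[X.O./X...]: (0,1)[XOO./X...]+0* (0,3)[X.OO/X...]+0 (1,1)[X.O./XO..]+0 (1,2)[X.O./X.O.]+0 (1,3)[X.O./X..O]+0
p2 X@[XOO./X...]: (0,3)[XOOX/X...]+0* (1,1)[XOO./XX..]-1 (1,2)[XOO./X.X.]-1 (1,3)[XOO./X..X]-1
p3 O@[XOOX/X...]: (1,1)[XOOX/XO..]+0* (1,2)[XOOX/X.O.]+0 (1,3)[XOOX/X..O]+0
p4 X@[XOOX/XO..]: (1,2)[XOOX/XOX.]+0* (1,3)[XOOX/XO.X]+0
p5 O@[XOOX/XOX.]: (1,3)[XOOX/XOXO]+0*
p6 X@[XOOX/XOXO] terminal +0; root [X.O./X...] d6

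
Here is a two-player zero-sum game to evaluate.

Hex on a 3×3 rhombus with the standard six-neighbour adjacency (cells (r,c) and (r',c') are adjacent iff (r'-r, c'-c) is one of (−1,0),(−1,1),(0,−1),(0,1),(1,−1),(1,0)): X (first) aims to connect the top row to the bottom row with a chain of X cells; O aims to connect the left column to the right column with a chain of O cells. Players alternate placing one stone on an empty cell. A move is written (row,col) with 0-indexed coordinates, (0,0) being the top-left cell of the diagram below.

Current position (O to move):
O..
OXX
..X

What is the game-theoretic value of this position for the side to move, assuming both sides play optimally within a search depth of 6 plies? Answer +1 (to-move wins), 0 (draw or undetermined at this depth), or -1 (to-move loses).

[O../OXX/..X] O move#1: (0,1):-1/OO./OXX/..X*, (0,2):-1/O.O/OXX/..X, (2,0):-1/O../OXX/O.X, (2,1):-1/O../OXX/.OX
[OO./OXX/..X] X move#2: (0,2):+1/OOX/OXX/..X*, (2,0):-1/OO./OXX/X.X, (2,1):-1/OO./OXX/.XX
[OOX/OXX/..X] end (terminal -1, O#3); searched O../OXX/..X to 6

value(O../OXX/..X, O) = -1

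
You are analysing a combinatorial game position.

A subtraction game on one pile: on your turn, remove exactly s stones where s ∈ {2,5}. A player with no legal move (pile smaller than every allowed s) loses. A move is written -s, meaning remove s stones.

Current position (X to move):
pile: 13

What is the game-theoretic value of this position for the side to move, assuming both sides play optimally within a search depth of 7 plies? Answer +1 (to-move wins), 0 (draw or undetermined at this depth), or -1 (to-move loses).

p1 X@[13]: -2[11]+1* -5[8]+1
p2 O@[11]: -2[9]-1* -5[6]-1
p3 X@[9]: -2[7]+1* -5[4]+1
p4 O@[7]: -2[5]-1* -5[2]-1
p5 X@[5]: -2[3]-1 -5[0]+1*
p6 O@[0] terminal -1; root [13] d7

value(13, X) = +1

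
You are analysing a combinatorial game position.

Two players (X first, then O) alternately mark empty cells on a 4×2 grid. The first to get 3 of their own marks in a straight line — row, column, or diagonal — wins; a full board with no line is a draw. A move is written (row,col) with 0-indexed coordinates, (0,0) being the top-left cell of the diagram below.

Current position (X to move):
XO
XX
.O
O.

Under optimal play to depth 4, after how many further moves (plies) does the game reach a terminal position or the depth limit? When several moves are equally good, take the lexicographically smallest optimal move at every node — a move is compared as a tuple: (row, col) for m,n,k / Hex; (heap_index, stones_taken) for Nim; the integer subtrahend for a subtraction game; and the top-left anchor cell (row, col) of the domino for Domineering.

PV length from [XO/XX/.O/O.]: 1 ply

[XO/XX/.O/O.] X move#1: (2,0):+1/XO/XX/XO/O.*, (3,1):+0/XO/XX/.O/OX
[XO/XX/XO/O.] end (terminal -1, O#2); searched XO/XX/.O/O. to 4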